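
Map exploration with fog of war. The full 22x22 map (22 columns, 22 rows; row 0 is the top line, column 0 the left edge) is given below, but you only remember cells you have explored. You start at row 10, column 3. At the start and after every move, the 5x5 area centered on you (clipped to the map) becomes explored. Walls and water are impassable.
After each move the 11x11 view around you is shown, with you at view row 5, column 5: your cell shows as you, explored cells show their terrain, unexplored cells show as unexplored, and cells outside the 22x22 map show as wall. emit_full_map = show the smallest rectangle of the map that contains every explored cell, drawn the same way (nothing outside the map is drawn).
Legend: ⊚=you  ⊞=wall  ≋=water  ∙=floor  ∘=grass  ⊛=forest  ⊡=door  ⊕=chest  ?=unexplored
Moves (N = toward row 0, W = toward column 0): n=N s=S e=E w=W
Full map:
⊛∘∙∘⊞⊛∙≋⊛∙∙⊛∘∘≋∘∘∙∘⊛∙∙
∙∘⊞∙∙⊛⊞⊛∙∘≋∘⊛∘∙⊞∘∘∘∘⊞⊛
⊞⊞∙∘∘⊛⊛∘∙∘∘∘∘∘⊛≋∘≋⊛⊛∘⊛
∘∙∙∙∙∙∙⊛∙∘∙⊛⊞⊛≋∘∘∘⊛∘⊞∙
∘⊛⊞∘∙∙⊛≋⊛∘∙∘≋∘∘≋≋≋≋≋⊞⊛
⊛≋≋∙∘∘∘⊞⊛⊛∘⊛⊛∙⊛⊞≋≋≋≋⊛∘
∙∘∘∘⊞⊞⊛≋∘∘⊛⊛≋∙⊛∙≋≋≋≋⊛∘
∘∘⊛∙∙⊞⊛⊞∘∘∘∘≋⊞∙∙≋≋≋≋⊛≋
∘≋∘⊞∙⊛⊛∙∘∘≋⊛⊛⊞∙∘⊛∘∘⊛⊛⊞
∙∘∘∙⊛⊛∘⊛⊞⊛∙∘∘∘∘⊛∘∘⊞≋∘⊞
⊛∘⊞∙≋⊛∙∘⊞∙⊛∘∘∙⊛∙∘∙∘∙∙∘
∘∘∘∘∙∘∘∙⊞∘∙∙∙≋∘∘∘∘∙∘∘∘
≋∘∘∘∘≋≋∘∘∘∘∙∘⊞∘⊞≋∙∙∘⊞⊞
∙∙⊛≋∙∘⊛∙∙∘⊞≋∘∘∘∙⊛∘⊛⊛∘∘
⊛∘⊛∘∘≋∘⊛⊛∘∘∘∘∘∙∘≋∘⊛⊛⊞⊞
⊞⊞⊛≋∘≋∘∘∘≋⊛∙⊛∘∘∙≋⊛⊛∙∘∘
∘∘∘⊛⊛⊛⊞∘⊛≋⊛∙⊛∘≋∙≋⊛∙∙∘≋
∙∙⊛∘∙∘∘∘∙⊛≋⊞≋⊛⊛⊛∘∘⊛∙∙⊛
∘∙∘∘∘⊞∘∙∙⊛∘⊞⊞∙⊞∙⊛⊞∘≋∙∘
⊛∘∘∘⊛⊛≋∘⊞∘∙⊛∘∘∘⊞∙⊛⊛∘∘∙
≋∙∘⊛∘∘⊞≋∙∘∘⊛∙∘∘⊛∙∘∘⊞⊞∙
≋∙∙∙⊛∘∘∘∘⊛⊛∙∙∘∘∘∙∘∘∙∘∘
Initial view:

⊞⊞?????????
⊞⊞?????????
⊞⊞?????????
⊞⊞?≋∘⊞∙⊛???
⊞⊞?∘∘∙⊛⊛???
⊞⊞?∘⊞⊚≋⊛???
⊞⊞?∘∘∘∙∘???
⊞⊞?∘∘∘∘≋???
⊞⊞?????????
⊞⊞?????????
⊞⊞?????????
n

⊞⊞?????????
⊞⊞?????????
⊞⊞?????????
⊞⊞?∘⊛∙∙⊞???
⊞⊞?≋∘⊞∙⊛???
⊞⊞?∘∘⊚⊛⊛???
⊞⊞?∘⊞∙≋⊛???
⊞⊞?∘∘∘∙∘???
⊞⊞?∘∘∘∘≋???
⊞⊞?????????
⊞⊞?????????

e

⊞??????????
⊞??????????
⊞??????????
⊞?∘⊛∙∙⊞⊛???
⊞?≋∘⊞∙⊛⊛???
⊞?∘∘∙⊚⊛∘???
⊞?∘⊞∙≋⊛∙???
⊞?∘∘∘∙∘∘???
⊞?∘∘∘∘≋????
⊞??????????
⊞??????????

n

⊞??????????
⊞??????????
⊞??????????
⊞??∘∘⊞⊞⊛???
⊞?∘⊛∙∙⊞⊛???
⊞?≋∘⊞⊚⊛⊛???
⊞?∘∘∙⊛⊛∘???
⊞?∘⊞∙≋⊛∙???
⊞?∘∘∘∙∘∘???
⊞?∘∘∘∘≋????
⊞??????????

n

⊞??????????
⊞??????????
⊞??????????
⊞??≋∙∘∘∘???
⊞??∘∘⊞⊞⊛???
⊞?∘⊛∙⊚⊞⊛???
⊞?≋∘⊞∙⊛⊛???
⊞?∘∘∙⊛⊛∘???
⊞?∘⊞∙≋⊛∙???
⊞?∘∘∘∙∘∘???
⊞?∘∘∘∘≋????

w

⊞⊞?????????
⊞⊞?????????
⊞⊞?????????
⊞⊞?≋≋∙∘∘∘??
⊞⊞?∘∘∘⊞⊞⊛??
⊞⊞?∘⊛⊚∙⊞⊛??
⊞⊞?≋∘⊞∙⊛⊛??
⊞⊞?∘∘∙⊛⊛∘??
⊞⊞?∘⊞∙≋⊛∙??
⊞⊞?∘∘∘∙∘∘??
⊞⊞?∘∘∘∘≋???

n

⊞⊞?????????
⊞⊞?????????
⊞⊞?????????
⊞⊞?⊛⊞∘∙∙???
⊞⊞?≋≋∙∘∘∘??
⊞⊞?∘∘⊚⊞⊞⊛??
⊞⊞?∘⊛∙∙⊞⊛??
⊞⊞?≋∘⊞∙⊛⊛??
⊞⊞?∘∘∙⊛⊛∘??
⊞⊞?∘⊞∙≋⊛∙??
⊞⊞?∘∘∘∙∘∘??

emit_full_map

⊛⊞∘∙∙?
≋≋∙∘∘∘
∘∘⊚⊞⊞⊛
∘⊛∙∙⊞⊛
≋∘⊞∙⊛⊛
∘∘∙⊛⊛∘
∘⊞∙≋⊛∙
∘∘∘∙∘∘
∘∘∘∘≋?

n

⊞⊞?????????
⊞⊞?????????
⊞⊞?????????
⊞⊞?∙∙∙∙∙???
⊞⊞?⊛⊞∘∙∙???
⊞⊞?≋≋⊚∘∘∘??
⊞⊞?∘∘∘⊞⊞⊛??
⊞⊞?∘⊛∙∙⊞⊛??
⊞⊞?≋∘⊞∙⊛⊛??
⊞⊞?∘∘∙⊛⊛∘??
⊞⊞?∘⊞∙≋⊛∙??

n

⊞⊞⊞⊞⊞⊞⊞⊞⊞⊞⊞
⊞⊞?????????
⊞⊞?????????
⊞⊞?⊞∙∘∘⊛???
⊞⊞?∙∙∙∙∙???
⊞⊞?⊛⊞⊚∙∙???
⊞⊞?≋≋∙∘∘∘??
⊞⊞?∘∘∘⊞⊞⊛??
⊞⊞?∘⊛∙∙⊞⊛??
⊞⊞?≋∘⊞∙⊛⊛??
⊞⊞?∘∘∙⊛⊛∘??

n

⊞⊞⊞⊞⊞⊞⊞⊞⊞⊞⊞
⊞⊞⊞⊞⊞⊞⊞⊞⊞⊞⊞
⊞⊞?????????
⊞⊞?∘⊞∙∙⊛???
⊞⊞?⊞∙∘∘⊛???
⊞⊞?∙∙⊚∙∙???
⊞⊞?⊛⊞∘∙∙???
⊞⊞?≋≋∙∘∘∘??
⊞⊞?∘∘∘⊞⊞⊛??
⊞⊞?∘⊛∙∙⊞⊛??
⊞⊞?≋∘⊞∙⊛⊛??

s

⊞⊞⊞⊞⊞⊞⊞⊞⊞⊞⊞
⊞⊞?????????
⊞⊞?∘⊞∙∙⊛???
⊞⊞?⊞∙∘∘⊛???
⊞⊞?∙∙∙∙∙???
⊞⊞?⊛⊞⊚∙∙???
⊞⊞?≋≋∙∘∘∘??
⊞⊞?∘∘∘⊞⊞⊛??
⊞⊞?∘⊛∙∙⊞⊛??
⊞⊞?≋∘⊞∙⊛⊛??
⊞⊞?∘∘∙⊛⊛∘??

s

⊞⊞?????????
⊞⊞?∘⊞∙∙⊛???
⊞⊞?⊞∙∘∘⊛???
⊞⊞?∙∙∙∙∙???
⊞⊞?⊛⊞∘∙∙???
⊞⊞?≋≋⊚∘∘∘??
⊞⊞?∘∘∘⊞⊞⊛??
⊞⊞?∘⊛∙∙⊞⊛??
⊞⊞?≋∘⊞∙⊛⊛??
⊞⊞?∘∘∙⊛⊛∘??
⊞⊞?∘⊞∙≋⊛∙??

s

⊞⊞?∘⊞∙∙⊛???
⊞⊞?⊞∙∘∘⊛???
⊞⊞?∙∙∙∙∙???
⊞⊞?⊛⊞∘∙∙???
⊞⊞?≋≋∙∘∘∘??
⊞⊞?∘∘⊚⊞⊞⊛??
⊞⊞?∘⊛∙∙⊞⊛??
⊞⊞?≋∘⊞∙⊛⊛??
⊞⊞?∘∘∙⊛⊛∘??
⊞⊞?∘⊞∙≋⊛∙??
⊞⊞?∘∘∘∙∘∘??

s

⊞⊞?⊞∙∘∘⊛???
⊞⊞?∙∙∙∙∙???
⊞⊞?⊛⊞∘∙∙???
⊞⊞?≋≋∙∘∘∘??
⊞⊞?∘∘∘⊞⊞⊛??
⊞⊞?∘⊛⊚∙⊞⊛??
⊞⊞?≋∘⊞∙⊛⊛??
⊞⊞?∘∘∙⊛⊛∘??
⊞⊞?∘⊞∙≋⊛∙??
⊞⊞?∘∘∘∙∘∘??
⊞⊞?∘∘∘∘≋???

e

⊞?⊞∙∘∘⊛????
⊞?∙∙∙∙∙????
⊞?⊛⊞∘∙∙????
⊞?≋≋∙∘∘∘???
⊞?∘∘∘⊞⊞⊛???
⊞?∘⊛∙⊚⊞⊛???
⊞?≋∘⊞∙⊛⊛???
⊞?∘∘∙⊛⊛∘???
⊞?∘⊞∙≋⊛∙???
⊞?∘∘∘∙∘∘???
⊞?∘∘∘∘≋????

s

⊞?∙∙∙∙∙????
⊞?⊛⊞∘∙∙????
⊞?≋≋∙∘∘∘???
⊞?∘∘∘⊞⊞⊛???
⊞?∘⊛∙∙⊞⊛???
⊞?≋∘⊞⊚⊛⊛???
⊞?∘∘∙⊛⊛∘???
⊞?∘⊞∙≋⊛∙???
⊞?∘∘∘∙∘∘???
⊞?∘∘∘∘≋????
⊞??????????

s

⊞?⊛⊞∘∙∙????
⊞?≋≋∙∘∘∘???
⊞?∘∘∘⊞⊞⊛???
⊞?∘⊛∙∙⊞⊛???
⊞?≋∘⊞∙⊛⊛???
⊞?∘∘∙⊚⊛∘???
⊞?∘⊞∙≋⊛∙???
⊞?∘∘∘∙∘∘???
⊞?∘∘∘∘≋????
⊞??????????
⊞??????????

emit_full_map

∘⊞∙∙⊛?
⊞∙∘∘⊛?
∙∙∙∙∙?
⊛⊞∘∙∙?
≋≋∙∘∘∘
∘∘∘⊞⊞⊛
∘⊛∙∙⊞⊛
≋∘⊞∙⊛⊛
∘∘∙⊚⊛∘
∘⊞∙≋⊛∙
∘∘∘∙∘∘
∘∘∘∘≋?

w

⊞⊞?⊛⊞∘∙∙???
⊞⊞?≋≋∙∘∘∘??
⊞⊞?∘∘∘⊞⊞⊛??
⊞⊞?∘⊛∙∙⊞⊛??
⊞⊞?≋∘⊞∙⊛⊛??
⊞⊞?∘∘⊚⊛⊛∘??
⊞⊞?∘⊞∙≋⊛∙??
⊞⊞?∘∘∘∙∘∘??
⊞⊞?∘∘∘∘≋???
⊞⊞?????????
⊞⊞?????????

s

⊞⊞?≋≋∙∘∘∘??
⊞⊞?∘∘∘⊞⊞⊛??
⊞⊞?∘⊛∙∙⊞⊛??
⊞⊞?≋∘⊞∙⊛⊛??
⊞⊞?∘∘∙⊛⊛∘??
⊞⊞?∘⊞⊚≋⊛∙??
⊞⊞?∘∘∘∙∘∘??
⊞⊞?∘∘∘∘≋???
⊞⊞?????????
⊞⊞?????????
⊞⊞?????????

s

⊞⊞?∘∘∘⊞⊞⊛??
⊞⊞?∘⊛∙∙⊞⊛??
⊞⊞?≋∘⊞∙⊛⊛??
⊞⊞?∘∘∙⊛⊛∘??
⊞⊞?∘⊞∙≋⊛∙??
⊞⊞?∘∘⊚∙∘∘??
⊞⊞?∘∘∘∘≋???
⊞⊞?∙⊛≋∙∘???
⊞⊞?????????
⊞⊞?????????
⊞⊞?????????

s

⊞⊞?∘⊛∙∙⊞⊛??
⊞⊞?≋∘⊞∙⊛⊛??
⊞⊞?∘∘∙⊛⊛∘??
⊞⊞?∘⊞∙≋⊛∙??
⊞⊞?∘∘∘∙∘∘??
⊞⊞?∘∘⊚∘≋???
⊞⊞?∙⊛≋∙∘???
⊞⊞?∘⊛∘∘≋???
⊞⊞?????????
⊞⊞?????????
⊞⊞?????????

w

⊞⊞⊞?∘⊛∙∙⊞⊛?
⊞⊞⊞?≋∘⊞∙⊛⊛?
⊞⊞⊞?∘∘∙⊛⊛∘?
⊞⊞⊞⊛∘⊞∙≋⊛∙?
⊞⊞⊞∘∘∘∘∙∘∘?
⊞⊞⊞≋∘⊚∘∘≋??
⊞⊞⊞∙∙⊛≋∙∘??
⊞⊞⊞⊛∘⊛∘∘≋??
⊞⊞⊞????????
⊞⊞⊞????????
⊞⊞⊞????????

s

⊞⊞⊞?≋∘⊞∙⊛⊛?
⊞⊞⊞?∘∘∙⊛⊛∘?
⊞⊞⊞⊛∘⊞∙≋⊛∙?
⊞⊞⊞∘∘∘∘∙∘∘?
⊞⊞⊞≋∘∘∘∘≋??
⊞⊞⊞∙∙⊚≋∙∘??
⊞⊞⊞⊛∘⊛∘∘≋??
⊞⊞⊞⊞⊞⊛≋∘???
⊞⊞⊞????????
⊞⊞⊞????????
⊞⊞⊞????????

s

⊞⊞⊞?∘∘∙⊛⊛∘?
⊞⊞⊞⊛∘⊞∙≋⊛∙?
⊞⊞⊞∘∘∘∘∙∘∘?
⊞⊞⊞≋∘∘∘∘≋??
⊞⊞⊞∙∙⊛≋∙∘??
⊞⊞⊞⊛∘⊚∘∘≋??
⊞⊞⊞⊞⊞⊛≋∘???
⊞⊞⊞∘∘∘⊛⊛???
⊞⊞⊞????????
⊞⊞⊞????????
⊞⊞⊞????????

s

⊞⊞⊞⊛∘⊞∙≋⊛∙?
⊞⊞⊞∘∘∘∘∙∘∘?
⊞⊞⊞≋∘∘∘∘≋??
⊞⊞⊞∙∙⊛≋∙∘??
⊞⊞⊞⊛∘⊛∘∘≋??
⊞⊞⊞⊞⊞⊚≋∘???
⊞⊞⊞∘∘∘⊛⊛???
⊞⊞⊞∙∙⊛∘∙???
⊞⊞⊞????????
⊞⊞⊞????????
⊞⊞⊞????????

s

⊞⊞⊞∘∘∘∘∙∘∘?
⊞⊞⊞≋∘∘∘∘≋??
⊞⊞⊞∙∙⊛≋∙∘??
⊞⊞⊞⊛∘⊛∘∘≋??
⊞⊞⊞⊞⊞⊛≋∘???
⊞⊞⊞∘∘⊚⊛⊛???
⊞⊞⊞∙∙⊛∘∙???
⊞⊞⊞∘∙∘∘∘???
⊞⊞⊞????????
⊞⊞⊞????????
⊞⊞⊞????????

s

⊞⊞⊞≋∘∘∘∘≋??
⊞⊞⊞∙∙⊛≋∙∘??
⊞⊞⊞⊛∘⊛∘∘≋??
⊞⊞⊞⊞⊞⊛≋∘???
⊞⊞⊞∘∘∘⊛⊛???
⊞⊞⊞∙∙⊚∘∙???
⊞⊞⊞∘∙∘∘∘???
⊞⊞⊞⊛∘∘∘⊛???
⊞⊞⊞????????
⊞⊞⊞????????
⊞⊞⊞⊞⊞⊞⊞⊞⊞⊞⊞

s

⊞⊞⊞∙∙⊛≋∙∘??
⊞⊞⊞⊛∘⊛∘∘≋??
⊞⊞⊞⊞⊞⊛≋∘???
⊞⊞⊞∘∘∘⊛⊛???
⊞⊞⊞∙∙⊛∘∙???
⊞⊞⊞∘∙⊚∘∘???
⊞⊞⊞⊛∘∘∘⊛???
⊞⊞⊞≋∙∘⊛∘???
⊞⊞⊞????????
⊞⊞⊞⊞⊞⊞⊞⊞⊞⊞⊞
⊞⊞⊞⊞⊞⊞⊞⊞⊞⊞⊞

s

⊞⊞⊞⊛∘⊛∘∘≋??
⊞⊞⊞⊞⊞⊛≋∘???
⊞⊞⊞∘∘∘⊛⊛???
⊞⊞⊞∙∙⊛∘∙???
⊞⊞⊞∘∙∘∘∘???
⊞⊞⊞⊛∘⊚∘⊛???
⊞⊞⊞≋∙∘⊛∘???
⊞⊞⊞≋∙∙∙⊛???
⊞⊞⊞⊞⊞⊞⊞⊞⊞⊞⊞
⊞⊞⊞⊞⊞⊞⊞⊞⊞⊞⊞
⊞⊞⊞⊞⊞⊞⊞⊞⊞⊞⊞

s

⊞⊞⊞⊞⊞⊛≋∘???
⊞⊞⊞∘∘∘⊛⊛???
⊞⊞⊞∙∙⊛∘∙???
⊞⊞⊞∘∙∘∘∘???
⊞⊞⊞⊛∘∘∘⊛???
⊞⊞⊞≋∙⊚⊛∘???
⊞⊞⊞≋∙∙∙⊛???
⊞⊞⊞⊞⊞⊞⊞⊞⊞⊞⊞
⊞⊞⊞⊞⊞⊞⊞⊞⊞⊞⊞
⊞⊞⊞⊞⊞⊞⊞⊞⊞⊞⊞
⊞⊞⊞⊞⊞⊞⊞⊞⊞⊞⊞

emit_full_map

?∘⊞∙∙⊛?
?⊞∙∘∘⊛?
?∙∙∙∙∙?
?⊛⊞∘∙∙?
?≋≋∙∘∘∘
?∘∘∘⊞⊞⊛
?∘⊛∙∙⊞⊛
?≋∘⊞∙⊛⊛
?∘∘∙⊛⊛∘
⊛∘⊞∙≋⊛∙
∘∘∘∘∙∘∘
≋∘∘∘∘≋?
∙∙⊛≋∙∘?
⊛∘⊛∘∘≋?
⊞⊞⊛≋∘??
∘∘∘⊛⊛??
∙∙⊛∘∙??
∘∙∘∘∘??
⊛∘∘∘⊛??
≋∙⊚⊛∘??
≋∙∙∙⊛??

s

⊞⊞⊞∘∘∘⊛⊛???
⊞⊞⊞∙∙⊛∘∙???
⊞⊞⊞∘∙∘∘∘???
⊞⊞⊞⊛∘∘∘⊛???
⊞⊞⊞≋∙∘⊛∘???
⊞⊞⊞≋∙⊚∙⊛???
⊞⊞⊞⊞⊞⊞⊞⊞⊞⊞⊞
⊞⊞⊞⊞⊞⊞⊞⊞⊞⊞⊞
⊞⊞⊞⊞⊞⊞⊞⊞⊞⊞⊞
⊞⊞⊞⊞⊞⊞⊞⊞⊞⊞⊞
⊞⊞⊞⊞⊞⊞⊞⊞⊞⊞⊞

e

⊞⊞∘∘∘⊛⊛????
⊞⊞∙∙⊛∘∙????
⊞⊞∘∙∘∘∘????
⊞⊞⊛∘∘∘⊛⊛???
⊞⊞≋∙∘⊛∘∘???
⊞⊞≋∙∙⊚⊛∘???
⊞⊞⊞⊞⊞⊞⊞⊞⊞⊞⊞
⊞⊞⊞⊞⊞⊞⊞⊞⊞⊞⊞
⊞⊞⊞⊞⊞⊞⊞⊞⊞⊞⊞
⊞⊞⊞⊞⊞⊞⊞⊞⊞⊞⊞
⊞⊞⊞⊞⊞⊞⊞⊞⊞⊞⊞

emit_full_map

?∘⊞∙∙⊛?
?⊞∙∘∘⊛?
?∙∙∙∙∙?
?⊛⊞∘∙∙?
?≋≋∙∘∘∘
?∘∘∘⊞⊞⊛
?∘⊛∙∙⊞⊛
?≋∘⊞∙⊛⊛
?∘∘∙⊛⊛∘
⊛∘⊞∙≋⊛∙
∘∘∘∘∙∘∘
≋∘∘∘∘≋?
∙∙⊛≋∙∘?
⊛∘⊛∘∘≋?
⊞⊞⊛≋∘??
∘∘∘⊛⊛??
∙∙⊛∘∙??
∘∙∘∘∘??
⊛∘∘∘⊛⊛?
≋∙∘⊛∘∘?
≋∙∙⊚⊛∘?


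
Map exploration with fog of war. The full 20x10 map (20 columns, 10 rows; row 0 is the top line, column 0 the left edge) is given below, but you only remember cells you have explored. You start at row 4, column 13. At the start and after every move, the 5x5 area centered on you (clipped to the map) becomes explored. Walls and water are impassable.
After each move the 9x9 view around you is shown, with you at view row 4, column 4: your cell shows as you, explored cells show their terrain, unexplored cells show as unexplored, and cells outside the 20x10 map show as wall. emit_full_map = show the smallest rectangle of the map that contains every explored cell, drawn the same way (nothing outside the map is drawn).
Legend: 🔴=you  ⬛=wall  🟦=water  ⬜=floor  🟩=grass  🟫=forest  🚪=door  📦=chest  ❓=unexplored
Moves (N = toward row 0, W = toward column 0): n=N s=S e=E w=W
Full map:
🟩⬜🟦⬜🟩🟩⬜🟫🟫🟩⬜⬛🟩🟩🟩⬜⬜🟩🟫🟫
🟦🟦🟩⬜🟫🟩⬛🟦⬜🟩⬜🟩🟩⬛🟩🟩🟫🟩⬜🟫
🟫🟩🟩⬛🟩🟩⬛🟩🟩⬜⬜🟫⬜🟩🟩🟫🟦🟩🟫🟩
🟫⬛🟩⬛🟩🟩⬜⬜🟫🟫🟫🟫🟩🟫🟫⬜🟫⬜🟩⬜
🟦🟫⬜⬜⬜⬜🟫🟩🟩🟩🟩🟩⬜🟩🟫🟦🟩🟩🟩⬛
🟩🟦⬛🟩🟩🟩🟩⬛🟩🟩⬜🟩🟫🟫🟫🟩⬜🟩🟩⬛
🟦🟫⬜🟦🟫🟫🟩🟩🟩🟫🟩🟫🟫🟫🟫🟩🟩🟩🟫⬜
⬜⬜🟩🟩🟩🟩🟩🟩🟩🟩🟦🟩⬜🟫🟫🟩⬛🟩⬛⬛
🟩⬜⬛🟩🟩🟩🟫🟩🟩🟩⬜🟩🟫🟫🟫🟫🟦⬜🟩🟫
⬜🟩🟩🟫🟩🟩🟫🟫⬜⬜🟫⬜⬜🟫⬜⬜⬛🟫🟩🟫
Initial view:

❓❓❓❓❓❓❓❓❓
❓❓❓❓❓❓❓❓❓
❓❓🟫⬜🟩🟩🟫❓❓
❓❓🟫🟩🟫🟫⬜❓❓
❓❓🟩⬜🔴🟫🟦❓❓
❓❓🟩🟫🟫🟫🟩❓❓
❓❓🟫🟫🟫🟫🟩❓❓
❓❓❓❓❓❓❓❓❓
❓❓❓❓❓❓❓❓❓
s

❓❓❓❓❓❓❓❓❓
❓❓🟫⬜🟩🟩🟫❓❓
❓❓🟫🟩🟫🟫⬜❓❓
❓❓🟩⬜🟩🟫🟦❓❓
❓❓🟩🟫🔴🟫🟩❓❓
❓❓🟫🟫🟫🟫🟩❓❓
❓❓🟩⬜🟫🟫🟩❓❓
❓❓❓❓❓❓❓❓❓
❓❓❓❓❓❓❓❓❓

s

❓❓🟫⬜🟩🟩🟫❓❓
❓❓🟫🟩🟫🟫⬜❓❓
❓❓🟩⬜🟩🟫🟦❓❓
❓❓🟩🟫🟫🟫🟩❓❓
❓❓🟫🟫🔴🟫🟩❓❓
❓❓🟩⬜🟫🟫🟩❓❓
❓❓🟩🟫🟫🟫🟫❓❓
❓❓❓❓❓❓❓❓❓
⬛⬛⬛⬛⬛⬛⬛⬛⬛

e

❓🟫⬜🟩🟩🟫❓❓❓
❓🟫🟩🟫🟫⬜❓❓❓
❓🟩⬜🟩🟫🟦🟩❓❓
❓🟩🟫🟫🟫🟩⬜❓❓
❓🟫🟫🟫🔴🟩🟩❓❓
❓🟩⬜🟫🟫🟩⬛❓❓
❓🟩🟫🟫🟫🟫🟦❓❓
❓❓❓❓❓❓❓❓❓
⬛⬛⬛⬛⬛⬛⬛⬛⬛

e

🟫⬜🟩🟩🟫❓❓❓❓
🟫🟩🟫🟫⬜❓❓❓❓
🟩⬜🟩🟫🟦🟩🟩❓❓
🟩🟫🟫🟫🟩⬜🟩❓❓
🟫🟫🟫🟫🔴🟩🟩❓❓
🟩⬜🟫🟫🟩⬛🟩❓❓
🟩🟫🟫🟫🟫🟦⬜❓❓
❓❓❓❓❓❓❓❓❓
⬛⬛⬛⬛⬛⬛⬛⬛⬛

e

⬜🟩🟩🟫❓❓❓❓⬛
🟩🟫🟫⬜❓❓❓❓⬛
⬜🟩🟫🟦🟩🟩🟩❓⬛
🟫🟫🟫🟩⬜🟩🟩❓⬛
🟫🟫🟫🟩🔴🟩🟫❓⬛
⬜🟫🟫🟩⬛🟩⬛❓⬛
🟫🟫🟫🟫🟦⬜🟩❓⬛
❓❓❓❓❓❓❓❓⬛
⬛⬛⬛⬛⬛⬛⬛⬛⬛

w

🟫⬜🟩🟩🟫❓❓❓❓
🟫🟩🟫🟫⬜❓❓❓❓
🟩⬜🟩🟫🟦🟩🟩🟩❓
🟩🟫🟫🟫🟩⬜🟩🟩❓
🟫🟫🟫🟫🔴🟩🟩🟫❓
🟩⬜🟫🟫🟩⬛🟩⬛❓
🟩🟫🟫🟫🟫🟦⬜🟩❓
❓❓❓❓❓❓❓❓❓
⬛⬛⬛⬛⬛⬛⬛⬛⬛

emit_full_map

🟫⬜🟩🟩🟫❓❓❓
🟫🟩🟫🟫⬜❓❓❓
🟩⬜🟩🟫🟦🟩🟩🟩
🟩🟫🟫🟫🟩⬜🟩🟩
🟫🟫🟫🟫🔴🟩🟩🟫
🟩⬜🟫🟫🟩⬛🟩⬛
🟩🟫🟫🟫🟫🟦⬜🟩

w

❓🟫⬜🟩🟩🟫❓❓❓
❓🟫🟩🟫🟫⬜❓❓❓
❓🟩⬜🟩🟫🟦🟩🟩🟩
❓🟩🟫🟫🟫🟩⬜🟩🟩
❓🟫🟫🟫🔴🟩🟩🟩🟫
❓🟩⬜🟫🟫🟩⬛🟩⬛
❓🟩🟫🟫🟫🟫🟦⬜🟩
❓❓❓❓❓❓❓❓❓
⬛⬛⬛⬛⬛⬛⬛⬛⬛

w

❓❓🟫⬜🟩🟩🟫❓❓
❓❓🟫🟩🟫🟫⬜❓❓
❓❓🟩⬜🟩🟫🟦🟩🟩
❓❓🟩🟫🟫🟫🟩⬜🟩
❓❓🟫🟫🔴🟫🟩🟩🟩
❓❓🟩⬜🟫🟫🟩⬛🟩
❓❓🟩🟫🟫🟫🟫🟦⬜
❓❓❓❓❓❓❓❓❓
⬛⬛⬛⬛⬛⬛⬛⬛⬛

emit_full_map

🟫⬜🟩🟩🟫❓❓❓
🟫🟩🟫🟫⬜❓❓❓
🟩⬜🟩🟫🟦🟩🟩🟩
🟩🟫🟫🟫🟩⬜🟩🟩
🟫🟫🔴🟫🟩🟩🟩🟫
🟩⬜🟫🟫🟩⬛🟩⬛
🟩🟫🟫🟫🟫🟦⬜🟩


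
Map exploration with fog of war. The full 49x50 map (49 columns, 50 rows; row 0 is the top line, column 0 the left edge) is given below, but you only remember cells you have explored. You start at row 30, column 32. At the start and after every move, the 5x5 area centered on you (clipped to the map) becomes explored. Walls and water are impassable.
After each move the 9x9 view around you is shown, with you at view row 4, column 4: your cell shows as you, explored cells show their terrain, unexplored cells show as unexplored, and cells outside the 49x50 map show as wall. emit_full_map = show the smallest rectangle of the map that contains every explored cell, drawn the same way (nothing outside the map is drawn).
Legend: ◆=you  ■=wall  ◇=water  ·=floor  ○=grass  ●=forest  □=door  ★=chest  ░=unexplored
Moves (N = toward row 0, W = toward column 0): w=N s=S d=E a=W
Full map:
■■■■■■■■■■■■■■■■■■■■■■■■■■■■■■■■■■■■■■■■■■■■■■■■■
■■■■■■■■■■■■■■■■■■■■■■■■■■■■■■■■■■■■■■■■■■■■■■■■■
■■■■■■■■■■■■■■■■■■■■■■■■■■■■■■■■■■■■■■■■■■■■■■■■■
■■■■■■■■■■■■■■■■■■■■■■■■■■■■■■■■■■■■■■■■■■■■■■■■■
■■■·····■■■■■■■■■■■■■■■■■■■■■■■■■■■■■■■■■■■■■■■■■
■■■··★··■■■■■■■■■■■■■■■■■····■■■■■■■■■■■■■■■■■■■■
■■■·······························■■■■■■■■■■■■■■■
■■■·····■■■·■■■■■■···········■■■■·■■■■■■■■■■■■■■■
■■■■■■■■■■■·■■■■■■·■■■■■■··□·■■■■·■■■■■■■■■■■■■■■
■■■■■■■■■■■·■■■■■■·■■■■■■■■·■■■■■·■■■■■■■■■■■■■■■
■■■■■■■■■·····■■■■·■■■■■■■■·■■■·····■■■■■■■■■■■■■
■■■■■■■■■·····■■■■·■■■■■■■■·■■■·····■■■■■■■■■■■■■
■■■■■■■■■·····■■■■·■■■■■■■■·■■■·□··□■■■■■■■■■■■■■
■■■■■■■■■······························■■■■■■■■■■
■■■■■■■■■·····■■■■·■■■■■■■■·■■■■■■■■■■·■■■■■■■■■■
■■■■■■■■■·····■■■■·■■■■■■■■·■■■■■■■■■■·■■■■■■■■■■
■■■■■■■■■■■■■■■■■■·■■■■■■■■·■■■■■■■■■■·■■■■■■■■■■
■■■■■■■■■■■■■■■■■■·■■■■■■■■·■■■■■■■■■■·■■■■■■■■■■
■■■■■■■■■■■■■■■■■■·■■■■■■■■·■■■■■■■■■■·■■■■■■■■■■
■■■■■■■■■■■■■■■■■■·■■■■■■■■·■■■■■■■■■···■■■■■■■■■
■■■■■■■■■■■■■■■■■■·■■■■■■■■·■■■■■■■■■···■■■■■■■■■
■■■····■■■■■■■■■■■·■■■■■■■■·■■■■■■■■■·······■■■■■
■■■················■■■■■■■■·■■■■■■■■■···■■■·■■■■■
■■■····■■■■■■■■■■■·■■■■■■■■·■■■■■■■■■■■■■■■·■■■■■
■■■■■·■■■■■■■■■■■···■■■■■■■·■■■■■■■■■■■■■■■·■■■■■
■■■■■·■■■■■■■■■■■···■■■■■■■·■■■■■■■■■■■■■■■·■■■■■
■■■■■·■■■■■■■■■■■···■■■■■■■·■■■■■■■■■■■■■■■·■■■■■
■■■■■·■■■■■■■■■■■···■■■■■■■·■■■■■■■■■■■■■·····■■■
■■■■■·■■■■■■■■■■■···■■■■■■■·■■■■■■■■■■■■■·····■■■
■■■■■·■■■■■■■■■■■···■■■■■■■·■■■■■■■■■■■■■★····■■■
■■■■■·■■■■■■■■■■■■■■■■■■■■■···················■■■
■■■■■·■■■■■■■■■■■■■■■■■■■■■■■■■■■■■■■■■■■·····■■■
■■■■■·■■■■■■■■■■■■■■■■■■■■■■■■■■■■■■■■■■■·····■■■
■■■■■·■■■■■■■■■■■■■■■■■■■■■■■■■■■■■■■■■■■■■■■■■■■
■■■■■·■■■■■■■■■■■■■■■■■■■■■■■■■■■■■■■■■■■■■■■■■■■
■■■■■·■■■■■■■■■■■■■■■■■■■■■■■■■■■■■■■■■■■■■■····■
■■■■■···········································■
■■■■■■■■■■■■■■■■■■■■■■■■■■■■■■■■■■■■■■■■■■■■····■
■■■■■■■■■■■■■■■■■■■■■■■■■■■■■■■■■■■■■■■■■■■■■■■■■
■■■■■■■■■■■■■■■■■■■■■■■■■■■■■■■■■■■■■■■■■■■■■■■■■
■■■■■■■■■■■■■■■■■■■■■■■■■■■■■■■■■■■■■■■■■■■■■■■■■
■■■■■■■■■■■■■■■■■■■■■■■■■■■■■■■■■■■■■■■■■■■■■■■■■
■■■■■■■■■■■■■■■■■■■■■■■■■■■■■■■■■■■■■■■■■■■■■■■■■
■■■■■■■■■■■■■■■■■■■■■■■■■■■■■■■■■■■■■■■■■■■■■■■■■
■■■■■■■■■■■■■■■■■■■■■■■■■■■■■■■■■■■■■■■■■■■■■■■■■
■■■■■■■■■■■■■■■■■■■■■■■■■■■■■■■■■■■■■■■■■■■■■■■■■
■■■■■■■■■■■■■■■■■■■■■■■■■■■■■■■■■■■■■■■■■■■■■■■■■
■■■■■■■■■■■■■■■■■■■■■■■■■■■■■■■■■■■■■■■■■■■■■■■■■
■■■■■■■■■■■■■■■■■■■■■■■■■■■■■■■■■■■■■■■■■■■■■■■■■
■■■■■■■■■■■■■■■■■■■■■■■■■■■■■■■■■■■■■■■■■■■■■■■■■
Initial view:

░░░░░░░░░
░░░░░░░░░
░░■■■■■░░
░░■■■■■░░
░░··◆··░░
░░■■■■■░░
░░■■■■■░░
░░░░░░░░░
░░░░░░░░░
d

░░░░░░░░░
░░░░░░░░░
░■■■■■■░░
░■■■■■■░░
░···◆··░░
░■■■■■■░░
░■■■■■■░░
░░░░░░░░░
░░░░░░░░░

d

░░░░░░░░░
░░░░░░░░░
■■■■■■■░░
■■■■■■■░░
····◆··░░
■■■■■■■░░
■■■■■■■░░
░░░░░░░░░
░░░░░░░░░

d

░░░░░░░░░
░░░░░░░░░
■■■■■■■░░
■■■■■■■░░
····◆··░░
■■■■■■■░░
■■■■■■■░░
░░░░░░░░░
░░░░░░░░░


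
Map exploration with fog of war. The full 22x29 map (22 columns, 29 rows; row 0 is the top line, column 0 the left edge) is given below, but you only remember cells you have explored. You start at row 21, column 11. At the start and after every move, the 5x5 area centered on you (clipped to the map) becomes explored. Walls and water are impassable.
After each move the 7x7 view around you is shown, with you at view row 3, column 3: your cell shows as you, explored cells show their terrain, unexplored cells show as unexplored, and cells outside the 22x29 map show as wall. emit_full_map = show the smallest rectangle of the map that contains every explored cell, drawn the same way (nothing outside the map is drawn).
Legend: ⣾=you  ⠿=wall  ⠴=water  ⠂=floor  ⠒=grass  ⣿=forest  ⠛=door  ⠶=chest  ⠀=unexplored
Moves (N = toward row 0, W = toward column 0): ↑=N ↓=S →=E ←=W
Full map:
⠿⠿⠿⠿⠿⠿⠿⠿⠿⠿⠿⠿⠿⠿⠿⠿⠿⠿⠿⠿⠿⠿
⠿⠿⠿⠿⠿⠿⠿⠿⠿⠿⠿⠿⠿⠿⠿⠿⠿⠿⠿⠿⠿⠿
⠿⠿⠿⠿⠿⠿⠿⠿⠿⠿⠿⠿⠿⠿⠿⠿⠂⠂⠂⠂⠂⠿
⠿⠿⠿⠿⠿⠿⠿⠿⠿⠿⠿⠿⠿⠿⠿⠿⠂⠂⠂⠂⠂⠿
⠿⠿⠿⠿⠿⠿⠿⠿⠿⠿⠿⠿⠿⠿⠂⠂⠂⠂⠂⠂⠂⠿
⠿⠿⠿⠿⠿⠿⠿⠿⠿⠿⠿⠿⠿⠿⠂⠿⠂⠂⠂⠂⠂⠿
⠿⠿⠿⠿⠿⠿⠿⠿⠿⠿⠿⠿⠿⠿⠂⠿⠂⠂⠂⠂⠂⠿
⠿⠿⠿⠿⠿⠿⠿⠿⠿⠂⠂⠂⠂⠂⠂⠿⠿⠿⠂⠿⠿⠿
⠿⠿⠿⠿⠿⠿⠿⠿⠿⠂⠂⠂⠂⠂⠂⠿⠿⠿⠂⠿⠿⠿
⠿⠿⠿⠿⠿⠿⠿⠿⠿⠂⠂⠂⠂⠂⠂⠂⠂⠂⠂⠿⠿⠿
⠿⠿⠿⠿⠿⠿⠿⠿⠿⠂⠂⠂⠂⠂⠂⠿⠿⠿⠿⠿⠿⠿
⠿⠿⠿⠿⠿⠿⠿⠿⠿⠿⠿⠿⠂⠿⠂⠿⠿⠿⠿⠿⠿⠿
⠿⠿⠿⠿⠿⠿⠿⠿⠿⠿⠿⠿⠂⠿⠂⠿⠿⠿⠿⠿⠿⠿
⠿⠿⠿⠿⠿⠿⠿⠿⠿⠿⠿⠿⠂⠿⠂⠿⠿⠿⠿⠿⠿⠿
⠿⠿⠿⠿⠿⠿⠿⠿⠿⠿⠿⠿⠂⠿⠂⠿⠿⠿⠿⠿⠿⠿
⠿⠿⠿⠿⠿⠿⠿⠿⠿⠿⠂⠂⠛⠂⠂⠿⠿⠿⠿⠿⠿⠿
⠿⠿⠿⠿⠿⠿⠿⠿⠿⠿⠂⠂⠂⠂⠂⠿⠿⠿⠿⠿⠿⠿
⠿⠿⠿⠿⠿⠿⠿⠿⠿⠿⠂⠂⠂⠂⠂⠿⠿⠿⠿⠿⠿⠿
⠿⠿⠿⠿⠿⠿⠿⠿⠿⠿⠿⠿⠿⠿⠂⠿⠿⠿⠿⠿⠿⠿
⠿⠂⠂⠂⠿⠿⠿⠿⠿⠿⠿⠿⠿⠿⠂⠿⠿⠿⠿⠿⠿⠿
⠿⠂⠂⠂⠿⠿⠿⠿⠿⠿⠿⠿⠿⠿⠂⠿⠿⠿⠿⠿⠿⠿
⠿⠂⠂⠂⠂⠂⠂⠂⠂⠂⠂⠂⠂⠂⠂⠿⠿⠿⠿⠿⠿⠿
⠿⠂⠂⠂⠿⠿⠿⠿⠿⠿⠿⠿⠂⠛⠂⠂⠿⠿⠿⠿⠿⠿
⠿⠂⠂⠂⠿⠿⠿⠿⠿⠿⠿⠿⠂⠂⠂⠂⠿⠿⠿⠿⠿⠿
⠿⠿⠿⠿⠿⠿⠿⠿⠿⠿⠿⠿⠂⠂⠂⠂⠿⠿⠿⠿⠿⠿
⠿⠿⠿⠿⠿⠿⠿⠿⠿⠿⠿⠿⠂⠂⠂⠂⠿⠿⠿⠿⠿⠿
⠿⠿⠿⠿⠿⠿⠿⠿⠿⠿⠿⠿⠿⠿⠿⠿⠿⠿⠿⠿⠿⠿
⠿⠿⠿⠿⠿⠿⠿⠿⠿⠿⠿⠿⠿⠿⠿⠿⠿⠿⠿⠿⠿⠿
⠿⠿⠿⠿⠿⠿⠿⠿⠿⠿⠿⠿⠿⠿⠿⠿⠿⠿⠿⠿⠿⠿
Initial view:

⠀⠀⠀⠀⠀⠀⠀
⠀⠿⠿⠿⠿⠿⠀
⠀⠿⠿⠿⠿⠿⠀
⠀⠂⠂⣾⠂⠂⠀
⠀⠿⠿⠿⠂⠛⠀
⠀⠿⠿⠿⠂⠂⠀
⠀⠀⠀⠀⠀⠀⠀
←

⠀⠀⠀⠀⠀⠀⠀
⠀⠿⠿⠿⠿⠿⠿
⠀⠿⠿⠿⠿⠿⠿
⠀⠂⠂⣾⠂⠂⠂
⠀⠿⠿⠿⠿⠂⠛
⠀⠿⠿⠿⠿⠂⠂
⠀⠀⠀⠀⠀⠀⠀

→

⠀⠀⠀⠀⠀⠀⠀
⠿⠿⠿⠿⠿⠿⠀
⠿⠿⠿⠿⠿⠿⠀
⠂⠂⠂⣾⠂⠂⠀
⠿⠿⠿⠿⠂⠛⠀
⠿⠿⠿⠿⠂⠂⠀
⠀⠀⠀⠀⠀⠀⠀

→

⠀⠀⠀⠀⠀⠀⠀
⠿⠿⠿⠿⠿⠂⠀
⠿⠿⠿⠿⠿⠂⠀
⠂⠂⠂⣾⠂⠂⠀
⠿⠿⠿⠂⠛⠂⠀
⠿⠿⠿⠂⠂⠂⠀
⠀⠀⠀⠀⠀⠀⠀

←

⠀⠀⠀⠀⠀⠀⠀
⠿⠿⠿⠿⠿⠿⠂
⠿⠿⠿⠿⠿⠿⠂
⠂⠂⠂⣾⠂⠂⠂
⠿⠿⠿⠿⠂⠛⠂
⠿⠿⠿⠿⠂⠂⠂
⠀⠀⠀⠀⠀⠀⠀

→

⠀⠀⠀⠀⠀⠀⠀
⠿⠿⠿⠿⠿⠂⠀
⠿⠿⠿⠿⠿⠂⠀
⠂⠂⠂⣾⠂⠂⠀
⠿⠿⠿⠂⠛⠂⠀
⠿⠿⠿⠂⠂⠂⠀
⠀⠀⠀⠀⠀⠀⠀

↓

⠿⠿⠿⠿⠿⠂⠀
⠿⠿⠿⠿⠿⠂⠀
⠂⠂⠂⠂⠂⠂⠀
⠿⠿⠿⣾⠛⠂⠀
⠿⠿⠿⠂⠂⠂⠀
⠀⠿⠿⠂⠂⠂⠀
⠀⠀⠀⠀⠀⠀⠀

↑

⠀⠀⠀⠀⠀⠀⠀
⠿⠿⠿⠿⠿⠂⠀
⠿⠿⠿⠿⠿⠂⠀
⠂⠂⠂⣾⠂⠂⠀
⠿⠿⠿⠂⠛⠂⠀
⠿⠿⠿⠂⠂⠂⠀
⠀⠿⠿⠂⠂⠂⠀

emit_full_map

⠿⠿⠿⠿⠿⠿⠂
⠿⠿⠿⠿⠿⠿⠂
⠂⠂⠂⠂⣾⠂⠂
⠿⠿⠿⠿⠂⠛⠂
⠿⠿⠿⠿⠂⠂⠂
⠀⠀⠿⠿⠂⠂⠂

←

⠀⠀⠀⠀⠀⠀⠀
⠿⠿⠿⠿⠿⠿⠂
⠿⠿⠿⠿⠿⠿⠂
⠂⠂⠂⣾⠂⠂⠂
⠿⠿⠿⠿⠂⠛⠂
⠿⠿⠿⠿⠂⠂⠂
⠀⠀⠿⠿⠂⠂⠂

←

⠀⠀⠀⠀⠀⠀⠀
⠀⠿⠿⠿⠿⠿⠿
⠀⠿⠿⠿⠿⠿⠿
⠀⠂⠂⣾⠂⠂⠂
⠀⠿⠿⠿⠿⠂⠛
⠀⠿⠿⠿⠿⠂⠂
⠀⠀⠀⠿⠿⠂⠂

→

⠀⠀⠀⠀⠀⠀⠀
⠿⠿⠿⠿⠿⠿⠂
⠿⠿⠿⠿⠿⠿⠂
⠂⠂⠂⣾⠂⠂⠂
⠿⠿⠿⠿⠂⠛⠂
⠿⠿⠿⠿⠂⠂⠂
⠀⠀⠿⠿⠂⠂⠂

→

⠀⠀⠀⠀⠀⠀⠀
⠿⠿⠿⠿⠿⠂⠀
⠿⠿⠿⠿⠿⠂⠀
⠂⠂⠂⣾⠂⠂⠀
⠿⠿⠿⠂⠛⠂⠀
⠿⠿⠿⠂⠂⠂⠀
⠀⠿⠿⠂⠂⠂⠀

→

⠀⠀⠀⠀⠀⠀⠀
⠿⠿⠿⠿⠂⠿⠀
⠿⠿⠿⠿⠂⠿⠀
⠂⠂⠂⣾⠂⠿⠀
⠿⠿⠂⠛⠂⠂⠀
⠿⠿⠂⠂⠂⠂⠀
⠿⠿⠂⠂⠂⠀⠀

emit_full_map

⠿⠿⠿⠿⠿⠿⠂⠿
⠿⠿⠿⠿⠿⠿⠂⠿
⠂⠂⠂⠂⠂⣾⠂⠿
⠿⠿⠿⠿⠂⠛⠂⠂
⠿⠿⠿⠿⠂⠂⠂⠂
⠀⠀⠿⠿⠂⠂⠂⠀

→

⠀⠀⠀⠀⠀⠀⠀
⠿⠿⠿⠂⠿⠿⠀
⠿⠿⠿⠂⠿⠿⠀
⠂⠂⠂⣾⠿⠿⠀
⠿⠂⠛⠂⠂⠿⠀
⠿⠂⠂⠂⠂⠿⠀
⠿⠂⠂⠂⠀⠀⠀

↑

⠀⠀⠀⠀⠀⠀⠀
⠀⠿⠿⠂⠿⠿⠀
⠿⠿⠿⠂⠿⠿⠀
⠿⠿⠿⣾⠿⠿⠀
⠂⠂⠂⠂⠿⠿⠀
⠿⠂⠛⠂⠂⠿⠀
⠿⠂⠂⠂⠂⠿⠀

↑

⠀⠀⠀⠀⠀⠀⠀
⠀⠂⠂⠂⠿⠿⠀
⠀⠿⠿⠂⠿⠿⠀
⠿⠿⠿⣾⠿⠿⠀
⠿⠿⠿⠂⠿⠿⠀
⠂⠂⠂⠂⠿⠿⠀
⠿⠂⠛⠂⠂⠿⠀

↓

⠀⠂⠂⠂⠿⠿⠀
⠀⠿⠿⠂⠿⠿⠀
⠿⠿⠿⠂⠿⠿⠀
⠿⠿⠿⣾⠿⠿⠀
⠂⠂⠂⠂⠿⠿⠀
⠿⠂⠛⠂⠂⠿⠀
⠿⠂⠂⠂⠂⠿⠀

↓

⠀⠿⠿⠂⠿⠿⠀
⠿⠿⠿⠂⠿⠿⠀
⠿⠿⠿⠂⠿⠿⠀
⠂⠂⠂⣾⠿⠿⠀
⠿⠂⠛⠂⠂⠿⠀
⠿⠂⠂⠂⠂⠿⠀
⠿⠂⠂⠂⠀⠀⠀

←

⠀⠀⠿⠿⠂⠿⠿
⠿⠿⠿⠿⠂⠿⠿
⠿⠿⠿⠿⠂⠿⠿
⠂⠂⠂⣾⠂⠿⠿
⠿⠿⠂⠛⠂⠂⠿
⠿⠿⠂⠂⠂⠂⠿
⠿⠿⠂⠂⠂⠀⠀

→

⠀⠿⠿⠂⠿⠿⠀
⠿⠿⠿⠂⠿⠿⠀
⠿⠿⠿⠂⠿⠿⠀
⠂⠂⠂⣾⠿⠿⠀
⠿⠂⠛⠂⠂⠿⠀
⠿⠂⠂⠂⠂⠿⠀
⠿⠂⠂⠂⠀⠀⠀

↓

⠿⠿⠿⠂⠿⠿⠀
⠿⠿⠿⠂⠿⠿⠀
⠂⠂⠂⠂⠿⠿⠀
⠿⠂⠛⣾⠂⠿⠀
⠿⠂⠂⠂⠂⠿⠀
⠿⠂⠂⠂⠂⠿⠀
⠀⠀⠀⠀⠀⠀⠀

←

⠿⠿⠿⠿⠂⠿⠿
⠿⠿⠿⠿⠂⠿⠿
⠂⠂⠂⠂⠂⠿⠿
⠿⠿⠂⣾⠂⠂⠿
⠿⠿⠂⠂⠂⠂⠿
⠿⠿⠂⠂⠂⠂⠿
⠀⠀⠀⠀⠀⠀⠀

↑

⠀⠀⠿⠿⠂⠿⠿
⠿⠿⠿⠿⠂⠿⠿
⠿⠿⠿⠿⠂⠿⠿
⠂⠂⠂⣾⠂⠿⠿
⠿⠿⠂⠛⠂⠂⠿
⠿⠿⠂⠂⠂⠂⠿
⠿⠿⠂⠂⠂⠂⠿

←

⠀⠀⠀⠿⠿⠂⠿
⠿⠿⠿⠿⠿⠂⠿
⠿⠿⠿⠿⠿⠂⠿
⠂⠂⠂⣾⠂⠂⠿
⠿⠿⠿⠂⠛⠂⠂
⠿⠿⠿⠂⠂⠂⠂
⠀⠿⠿⠂⠂⠂⠂

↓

⠿⠿⠿⠿⠿⠂⠿
⠿⠿⠿⠿⠿⠂⠿
⠂⠂⠂⠂⠂⠂⠿
⠿⠿⠿⣾⠛⠂⠂
⠿⠿⠿⠂⠂⠂⠂
⠀⠿⠿⠂⠂⠂⠂
⠀⠀⠀⠀⠀⠀⠀

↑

⠀⠀⠀⠿⠿⠂⠿
⠿⠿⠿⠿⠿⠂⠿
⠿⠿⠿⠿⠿⠂⠿
⠂⠂⠂⣾⠂⠂⠿
⠿⠿⠿⠂⠛⠂⠂
⠿⠿⠿⠂⠂⠂⠂
⠀⠿⠿⠂⠂⠂⠂

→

⠀⠀⠿⠿⠂⠿⠿
⠿⠿⠿⠿⠂⠿⠿
⠿⠿⠿⠿⠂⠿⠿
⠂⠂⠂⣾⠂⠿⠿
⠿⠿⠂⠛⠂⠂⠿
⠿⠿⠂⠂⠂⠂⠿
⠿⠿⠂⠂⠂⠂⠿

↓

⠿⠿⠿⠿⠂⠿⠿
⠿⠿⠿⠿⠂⠿⠿
⠂⠂⠂⠂⠂⠿⠿
⠿⠿⠂⣾⠂⠂⠿
⠿⠿⠂⠂⠂⠂⠿
⠿⠿⠂⠂⠂⠂⠿
⠀⠀⠀⠀⠀⠀⠀

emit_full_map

⠀⠀⠀⠀⠂⠂⠂⠿⠿
⠀⠀⠀⠀⠿⠿⠂⠿⠿
⠿⠿⠿⠿⠿⠿⠂⠿⠿
⠿⠿⠿⠿⠿⠿⠂⠿⠿
⠂⠂⠂⠂⠂⠂⠂⠿⠿
⠿⠿⠿⠿⠂⣾⠂⠂⠿
⠿⠿⠿⠿⠂⠂⠂⠂⠿
⠀⠀⠿⠿⠂⠂⠂⠂⠿

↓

⠿⠿⠿⠿⠂⠿⠿
⠂⠂⠂⠂⠂⠿⠿
⠿⠿⠂⠛⠂⠂⠿
⠿⠿⠂⣾⠂⠂⠿
⠿⠿⠂⠂⠂⠂⠿
⠀⠿⠂⠂⠂⠂⠀
⠀⠀⠀⠀⠀⠀⠀

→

⠿⠿⠿⠂⠿⠿⠀
⠂⠂⠂⠂⠿⠿⠀
⠿⠂⠛⠂⠂⠿⠀
⠿⠂⠂⣾⠂⠿⠀
⠿⠂⠂⠂⠂⠿⠀
⠿⠂⠂⠂⠂⠿⠀
⠀⠀⠀⠀⠀⠀⠀

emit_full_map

⠀⠀⠀⠀⠂⠂⠂⠿⠿
⠀⠀⠀⠀⠿⠿⠂⠿⠿
⠿⠿⠿⠿⠿⠿⠂⠿⠿
⠿⠿⠿⠿⠿⠿⠂⠿⠿
⠂⠂⠂⠂⠂⠂⠂⠿⠿
⠿⠿⠿⠿⠂⠛⠂⠂⠿
⠿⠿⠿⠿⠂⠂⣾⠂⠿
⠀⠀⠿⠿⠂⠂⠂⠂⠿
⠀⠀⠀⠿⠂⠂⠂⠂⠿


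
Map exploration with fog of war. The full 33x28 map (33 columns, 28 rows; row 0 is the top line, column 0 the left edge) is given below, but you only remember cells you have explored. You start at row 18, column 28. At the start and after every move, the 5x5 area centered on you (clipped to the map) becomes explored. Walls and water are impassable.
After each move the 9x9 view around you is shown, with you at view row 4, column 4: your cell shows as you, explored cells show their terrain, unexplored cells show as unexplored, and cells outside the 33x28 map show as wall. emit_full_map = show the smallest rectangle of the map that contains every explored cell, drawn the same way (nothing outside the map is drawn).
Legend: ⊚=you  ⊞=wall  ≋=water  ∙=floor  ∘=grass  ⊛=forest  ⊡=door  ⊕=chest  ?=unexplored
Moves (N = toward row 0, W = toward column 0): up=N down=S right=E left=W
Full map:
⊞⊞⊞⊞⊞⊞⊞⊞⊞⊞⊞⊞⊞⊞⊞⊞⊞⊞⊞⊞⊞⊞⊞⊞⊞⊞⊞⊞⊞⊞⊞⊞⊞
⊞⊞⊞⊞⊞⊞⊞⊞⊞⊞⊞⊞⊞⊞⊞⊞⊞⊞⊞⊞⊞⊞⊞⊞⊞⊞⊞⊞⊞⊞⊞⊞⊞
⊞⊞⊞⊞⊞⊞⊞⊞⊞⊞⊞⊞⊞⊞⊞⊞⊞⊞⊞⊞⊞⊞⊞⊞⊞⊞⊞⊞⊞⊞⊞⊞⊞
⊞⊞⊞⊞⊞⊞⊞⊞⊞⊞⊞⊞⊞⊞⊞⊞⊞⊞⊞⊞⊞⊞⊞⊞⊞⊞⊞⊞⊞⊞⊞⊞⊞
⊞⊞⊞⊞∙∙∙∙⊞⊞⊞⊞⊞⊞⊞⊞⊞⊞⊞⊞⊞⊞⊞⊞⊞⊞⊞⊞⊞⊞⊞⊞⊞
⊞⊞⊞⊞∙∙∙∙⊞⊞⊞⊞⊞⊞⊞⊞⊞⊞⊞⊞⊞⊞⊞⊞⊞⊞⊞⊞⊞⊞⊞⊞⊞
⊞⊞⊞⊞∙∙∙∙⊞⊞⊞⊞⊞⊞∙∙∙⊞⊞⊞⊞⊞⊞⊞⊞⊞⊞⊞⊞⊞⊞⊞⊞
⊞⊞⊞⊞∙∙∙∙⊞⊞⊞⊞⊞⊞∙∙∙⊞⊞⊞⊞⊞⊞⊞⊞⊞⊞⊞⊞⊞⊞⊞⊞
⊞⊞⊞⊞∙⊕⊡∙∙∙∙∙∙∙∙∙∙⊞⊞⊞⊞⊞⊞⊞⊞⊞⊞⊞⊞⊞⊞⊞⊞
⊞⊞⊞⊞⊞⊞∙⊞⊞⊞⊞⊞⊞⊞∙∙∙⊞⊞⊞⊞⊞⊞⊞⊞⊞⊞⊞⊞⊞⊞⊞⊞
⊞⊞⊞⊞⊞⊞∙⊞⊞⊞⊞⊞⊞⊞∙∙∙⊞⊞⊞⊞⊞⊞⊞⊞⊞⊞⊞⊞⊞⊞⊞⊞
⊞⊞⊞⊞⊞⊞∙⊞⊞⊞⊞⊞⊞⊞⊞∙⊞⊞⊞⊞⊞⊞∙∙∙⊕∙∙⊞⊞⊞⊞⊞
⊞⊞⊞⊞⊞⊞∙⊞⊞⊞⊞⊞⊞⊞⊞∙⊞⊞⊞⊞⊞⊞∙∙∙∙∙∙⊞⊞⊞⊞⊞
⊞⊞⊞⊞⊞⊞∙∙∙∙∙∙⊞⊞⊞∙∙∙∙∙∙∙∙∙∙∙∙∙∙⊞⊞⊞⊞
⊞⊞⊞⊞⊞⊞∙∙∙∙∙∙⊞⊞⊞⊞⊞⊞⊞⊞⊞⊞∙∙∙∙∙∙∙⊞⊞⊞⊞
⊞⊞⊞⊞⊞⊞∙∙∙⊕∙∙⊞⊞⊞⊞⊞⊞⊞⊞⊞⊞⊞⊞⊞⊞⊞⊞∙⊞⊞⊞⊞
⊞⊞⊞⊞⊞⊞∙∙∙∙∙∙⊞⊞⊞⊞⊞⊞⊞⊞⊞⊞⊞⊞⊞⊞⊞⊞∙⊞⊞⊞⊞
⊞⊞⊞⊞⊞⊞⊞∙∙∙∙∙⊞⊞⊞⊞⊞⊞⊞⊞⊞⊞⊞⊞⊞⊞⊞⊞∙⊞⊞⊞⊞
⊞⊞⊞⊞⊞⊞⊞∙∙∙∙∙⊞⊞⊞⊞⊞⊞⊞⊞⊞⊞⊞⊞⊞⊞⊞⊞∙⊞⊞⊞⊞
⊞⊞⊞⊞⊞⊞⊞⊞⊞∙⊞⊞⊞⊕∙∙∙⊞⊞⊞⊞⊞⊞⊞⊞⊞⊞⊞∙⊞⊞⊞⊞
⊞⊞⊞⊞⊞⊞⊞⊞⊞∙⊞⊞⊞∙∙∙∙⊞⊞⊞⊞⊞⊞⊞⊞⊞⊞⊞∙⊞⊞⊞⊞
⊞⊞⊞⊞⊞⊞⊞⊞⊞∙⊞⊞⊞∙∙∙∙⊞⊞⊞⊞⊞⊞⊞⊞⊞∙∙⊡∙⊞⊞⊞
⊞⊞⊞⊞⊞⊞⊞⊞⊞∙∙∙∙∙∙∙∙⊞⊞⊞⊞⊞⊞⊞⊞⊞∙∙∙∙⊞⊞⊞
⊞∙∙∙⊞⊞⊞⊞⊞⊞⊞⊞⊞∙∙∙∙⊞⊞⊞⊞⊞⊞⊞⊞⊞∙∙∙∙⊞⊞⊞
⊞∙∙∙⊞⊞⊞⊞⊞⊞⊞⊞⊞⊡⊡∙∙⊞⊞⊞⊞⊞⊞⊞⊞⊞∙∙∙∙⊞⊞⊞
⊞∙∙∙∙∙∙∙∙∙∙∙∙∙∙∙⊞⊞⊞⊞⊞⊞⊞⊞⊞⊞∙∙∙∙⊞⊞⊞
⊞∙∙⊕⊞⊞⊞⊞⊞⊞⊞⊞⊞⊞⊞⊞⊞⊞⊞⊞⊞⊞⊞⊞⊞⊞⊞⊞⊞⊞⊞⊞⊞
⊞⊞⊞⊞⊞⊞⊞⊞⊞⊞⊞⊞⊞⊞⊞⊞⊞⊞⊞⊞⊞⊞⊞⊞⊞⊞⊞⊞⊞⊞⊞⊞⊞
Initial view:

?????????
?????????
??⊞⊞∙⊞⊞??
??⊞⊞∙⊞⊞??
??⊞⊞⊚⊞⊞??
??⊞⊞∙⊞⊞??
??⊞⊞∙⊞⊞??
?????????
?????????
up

?????????
?????????
??⊞⊞∙⊞⊞??
??⊞⊞∙⊞⊞??
??⊞⊞⊚⊞⊞??
??⊞⊞∙⊞⊞??
??⊞⊞∙⊞⊞??
??⊞⊞∙⊞⊞??
?????????

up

?????????
?????????
??∙∙∙⊞⊞??
??⊞⊞∙⊞⊞??
??⊞⊞⊚⊞⊞??
??⊞⊞∙⊞⊞??
??⊞⊞∙⊞⊞??
??⊞⊞∙⊞⊞??
??⊞⊞∙⊞⊞??

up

?????????
?????????
??∙∙∙⊞⊞??
??∙∙∙⊞⊞??
??⊞⊞⊚⊞⊞??
??⊞⊞∙⊞⊞??
??⊞⊞∙⊞⊞??
??⊞⊞∙⊞⊞??
??⊞⊞∙⊞⊞??

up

?????????
?????????
??∙∙⊞⊞⊞??
??∙∙∙⊞⊞??
??∙∙⊚⊞⊞??
??⊞⊞∙⊞⊞??
??⊞⊞∙⊞⊞??
??⊞⊞∙⊞⊞??
??⊞⊞∙⊞⊞??

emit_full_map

∙∙⊞⊞⊞
∙∙∙⊞⊞
∙∙⊚⊞⊞
⊞⊞∙⊞⊞
⊞⊞∙⊞⊞
⊞⊞∙⊞⊞
⊞⊞∙⊞⊞
⊞⊞∙⊞⊞
⊞⊞∙⊞⊞

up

?????????
?????????
??∙∙⊞⊞⊞??
??∙∙⊞⊞⊞??
??∙∙⊚⊞⊞??
??∙∙∙⊞⊞??
??⊞⊞∙⊞⊞??
??⊞⊞∙⊞⊞??
??⊞⊞∙⊞⊞??

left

?????????
?????????
??⊕∙∙⊞⊞⊞?
??∙∙∙⊞⊞⊞?
??∙∙⊚∙⊞⊞?
??∙∙∙∙⊞⊞?
??⊞⊞⊞∙⊞⊞?
???⊞⊞∙⊞⊞?
???⊞⊞∙⊞⊞?

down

?????????
??⊕∙∙⊞⊞⊞?
??∙∙∙⊞⊞⊞?
??∙∙∙∙⊞⊞?
??∙∙⊚∙⊞⊞?
??⊞⊞⊞∙⊞⊞?
??⊞⊞⊞∙⊞⊞?
???⊞⊞∙⊞⊞?
???⊞⊞∙⊞⊞?

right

?????????
?⊕∙∙⊞⊞⊞??
?∙∙∙⊞⊞⊞??
?∙∙∙∙⊞⊞??
?∙∙∙⊚⊞⊞??
?⊞⊞⊞∙⊞⊞??
?⊞⊞⊞∙⊞⊞??
??⊞⊞∙⊞⊞??
??⊞⊞∙⊞⊞??

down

?⊕∙∙⊞⊞⊞??
?∙∙∙⊞⊞⊞??
?∙∙∙∙⊞⊞??
?∙∙∙∙⊞⊞??
?⊞⊞⊞⊚⊞⊞??
?⊞⊞⊞∙⊞⊞??
??⊞⊞∙⊞⊞??
??⊞⊞∙⊞⊞??
??⊞⊞∙⊞⊞??

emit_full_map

⊕∙∙⊞⊞⊞
∙∙∙⊞⊞⊞
∙∙∙∙⊞⊞
∙∙∙∙⊞⊞
⊞⊞⊞⊚⊞⊞
⊞⊞⊞∙⊞⊞
?⊞⊞∙⊞⊞
?⊞⊞∙⊞⊞
?⊞⊞∙⊞⊞
?⊞⊞∙⊞⊞

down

?∙∙∙⊞⊞⊞??
?∙∙∙∙⊞⊞??
?∙∙∙∙⊞⊞??
?⊞⊞⊞∙⊞⊞??
?⊞⊞⊞⊚⊞⊞??
??⊞⊞∙⊞⊞??
??⊞⊞∙⊞⊞??
??⊞⊞∙⊞⊞??
??⊞⊞∙⊞⊞??

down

?∙∙∙∙⊞⊞??
?∙∙∙∙⊞⊞??
?⊞⊞⊞∙⊞⊞??
?⊞⊞⊞∙⊞⊞??
??⊞⊞⊚⊞⊞??
??⊞⊞∙⊞⊞??
??⊞⊞∙⊞⊞??
??⊞⊞∙⊞⊞??
?????????

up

?∙∙∙⊞⊞⊞??
?∙∙∙∙⊞⊞??
?∙∙∙∙⊞⊞??
?⊞⊞⊞∙⊞⊞??
?⊞⊞⊞⊚⊞⊞??
??⊞⊞∙⊞⊞??
??⊞⊞∙⊞⊞??
??⊞⊞∙⊞⊞??
??⊞⊞∙⊞⊞??

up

?⊕∙∙⊞⊞⊞??
?∙∙∙⊞⊞⊞??
?∙∙∙∙⊞⊞??
?∙∙∙∙⊞⊞??
?⊞⊞⊞⊚⊞⊞??
?⊞⊞⊞∙⊞⊞??
??⊞⊞∙⊞⊞??
??⊞⊞∙⊞⊞??
??⊞⊞∙⊞⊞??

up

?????????
?⊕∙∙⊞⊞⊞??
?∙∙∙⊞⊞⊞??
?∙∙∙∙⊞⊞??
?∙∙∙⊚⊞⊞??
?⊞⊞⊞∙⊞⊞??
?⊞⊞⊞∙⊞⊞??
??⊞⊞∙⊞⊞??
??⊞⊞∙⊞⊞??

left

?????????
??⊕∙∙⊞⊞⊞?
??∙∙∙⊞⊞⊞?
??∙∙∙∙⊞⊞?
??∙∙⊚∙⊞⊞?
??⊞⊞⊞∙⊞⊞?
??⊞⊞⊞∙⊞⊞?
???⊞⊞∙⊞⊞?
???⊞⊞∙⊞⊞?

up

?????????
?????????
??⊕∙∙⊞⊞⊞?
??∙∙∙⊞⊞⊞?
??∙∙⊚∙⊞⊞?
??∙∙∙∙⊞⊞?
??⊞⊞⊞∙⊞⊞?
??⊞⊞⊞∙⊞⊞?
???⊞⊞∙⊞⊞?
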